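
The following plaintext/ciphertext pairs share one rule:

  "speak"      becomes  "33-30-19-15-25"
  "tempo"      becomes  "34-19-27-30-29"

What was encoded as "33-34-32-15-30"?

strap

Letters become their 1-based position plus 14 (so a→15, b→16, …).
Reversing it on 33-34-32-15-30: 33→(33−14)÷1=19=s, 34→(34−14)÷1=20=t, 32→(32−14)÷1=18=r, 15→(15−14)÷1=1=a, 30→(30−14)÷1=16=p.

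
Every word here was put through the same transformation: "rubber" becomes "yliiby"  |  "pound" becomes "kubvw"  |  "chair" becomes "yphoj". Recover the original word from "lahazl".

The output letters match the input read backwards, each shifted +7: rubber reversed is rebbur. Two steps: reverse the string, then apply a Caesar shift of +7.
Undoing it on lahazl: shift back: l−7=e, a−7=t, h−7=a, a−7=t, z−7=s, l−7=e → etatse; then reverse → estate.

estate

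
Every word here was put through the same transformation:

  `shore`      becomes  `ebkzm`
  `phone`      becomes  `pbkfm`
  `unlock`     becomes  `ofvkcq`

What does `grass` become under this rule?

This is an affine cipher: with a=0,…,z=25, each position x becomes (5x+18) mod 26.
Applying it to grass: g(6)→5·6+18≡22=w; r(17)→5·17+18≡25=z; a(0)→5·0+18≡18=s; s(18)→5·18+18≡4=e; s(18)→5·18+18≡4=e (all mod 26).

wzsee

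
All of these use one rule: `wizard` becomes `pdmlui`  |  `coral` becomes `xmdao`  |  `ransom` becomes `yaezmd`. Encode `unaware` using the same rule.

The output letters match the input read backwards, each shifted +12: wizard reversed is draziw. Two steps: reverse the string, then apply a Caesar shift of +12.
For unaware: reverse → erawanu; then shift: e+12=q, r+12=d, a+12=m, w+12=i, a+12=m, n+12=z, u+12=g.

qdmimzg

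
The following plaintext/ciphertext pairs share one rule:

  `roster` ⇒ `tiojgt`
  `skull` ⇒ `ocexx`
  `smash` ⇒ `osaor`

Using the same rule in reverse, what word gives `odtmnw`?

r(17)→t(19) and o(14)→i(8) fit y≡21x+0 (mod 26); the inverse of 21 mod 26 is 5. Treating letters as 0–25, the rule is x ↦ 21x + 0 (mod 26).
Undoing it on odtmnw: o(14)→5·(14−0)≡18=s; d(3)→5·(3−0)≡15=p; t(19)→5·(19−0)≡17=r; m(12)→5·(12−0)≡8=i; n(13)→5·(13−0)≡13=n; w(22)→5·(22−0)≡6=g (all mod 26).

spring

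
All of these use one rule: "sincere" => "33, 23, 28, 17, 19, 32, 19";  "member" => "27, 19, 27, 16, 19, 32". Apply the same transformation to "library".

Each letter is replaced by its alphabet position (a=1..z=26) + 14.
Applying it to library: l=12→26, i=9→23, b=2→16, r=18→32, a=1→15, r=18→32, y=25→39.

26, 23, 16, 32, 15, 32, 39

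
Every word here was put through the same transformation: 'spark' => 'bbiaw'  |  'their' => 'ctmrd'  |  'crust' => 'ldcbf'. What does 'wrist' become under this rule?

fdqbf

Shifts by position in spark: pos 0: s→b (+9), pos 1: p→b (+12), pos 2: a→i (+8), pos 3: r→a (+9), pos 4: k→w (+12) — repeating every 3. It's a Vigenère-style cipher with numeric key [9,12,8]: position i shifts by key[i mod 3].
Applying it to wrist: w+9=f, r+12=d, i+8=q, s+9=b, t+12=f.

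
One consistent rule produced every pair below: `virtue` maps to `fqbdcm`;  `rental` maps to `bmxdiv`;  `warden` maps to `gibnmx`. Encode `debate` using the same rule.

The rule splits by letter class: vowels +8, consonants +10.
On debate: d(cons)+10=n, e(vowel)+8=m, b(cons)+10=l, a(vowel)+8=i, t(cons)+10=d, e(vowel)+8=m.

nmlidm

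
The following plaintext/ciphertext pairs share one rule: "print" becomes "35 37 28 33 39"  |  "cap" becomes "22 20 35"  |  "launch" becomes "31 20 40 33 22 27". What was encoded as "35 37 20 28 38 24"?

praise

Letters become their 1-based position plus 19 (so a→20, b→21, …).
Undoing it on 35 37 20 28 38 24: 35→(35−19)÷1=16=p, 37→(37−19)÷1=18=r, 20→(20−19)÷1=1=a, 28→(28−19)÷1=9=i, 38→(38−19)÷1=19=s, 24→(24−19)÷1=5=e.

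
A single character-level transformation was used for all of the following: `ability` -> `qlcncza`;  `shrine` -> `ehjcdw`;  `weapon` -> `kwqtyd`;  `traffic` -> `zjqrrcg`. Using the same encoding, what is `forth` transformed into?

a(0)→q(16) and b(1)→l(11) fit y≡21x+16 (mod 26); the inverse of 21 mod 26 is 5. Each letter's alphabet position (a=0..z=25) is mapped through 21·x+16 mod 26 — an affine cipher.
On forth: f(5)→21·5+16≡17=r; o(14)→21·14+16≡24=y; r(17)→21·17+16≡9=j; t(19)→21·19+16≡25=z; h(7)→21·7+16≡7=h (all mod 26).

ryjzh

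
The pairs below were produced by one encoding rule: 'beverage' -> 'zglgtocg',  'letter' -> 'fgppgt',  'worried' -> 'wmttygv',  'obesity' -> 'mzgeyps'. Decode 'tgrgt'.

refer

This is an affine cipher: with a=0,…,z=25, each position x becomes (11x+14) mod 26.
Undoing it on tgrgt: t(19)→19·(19−14)≡17=r; g(6)→19·(6−14)≡4=e; r(17)→19·(17−14)≡5=f; g(6)→19·(6−14)≡4=e; t(19)→19·(19−14)≡17=r (all mod 26).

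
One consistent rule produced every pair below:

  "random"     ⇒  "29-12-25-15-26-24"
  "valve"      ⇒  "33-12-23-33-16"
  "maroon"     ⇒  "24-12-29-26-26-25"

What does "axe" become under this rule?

12-35-16

r is letter #18 and maps to 29: an offset of 11. The number is (letter's place in the alphabet, a=1) + 11.
On axe: a=1→12, x=24→35, e=5→16.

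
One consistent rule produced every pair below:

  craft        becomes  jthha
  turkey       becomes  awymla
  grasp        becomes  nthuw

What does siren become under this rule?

Shifts by position in craft: pos 0: c→j (+7), pos 1: r→t (+2), pos 2: a→h (+7), pos 3: f→h (+2) — repeating every 2. The shifts repeat in a cycle of length 2: positions 0,1,… shift by +7, +2, then the pattern repeats.
Applying it to siren: s+7=z, i+2=k, r+7=y, e+2=g, n+7=u.

zkygu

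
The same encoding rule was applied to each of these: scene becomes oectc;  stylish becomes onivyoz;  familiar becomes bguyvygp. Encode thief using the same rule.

nzycb

s(18)→o(14) and c(2)→e(4) fit y≡25x+6 (mod 26); the inverse of 25 mod 26 is 25. Each letter's alphabet position (a=0..z=25) is mapped through 25·x+6 mod 26 — an affine cipher.
Applying it to thief: t(19)→25·19+6≡13=n; h(7)→25·7+6≡25=z; i(8)→25·8+6≡24=y; e(4)→25·4+6≡2=c; f(5)→25·5+6≡1=b (all mod 26).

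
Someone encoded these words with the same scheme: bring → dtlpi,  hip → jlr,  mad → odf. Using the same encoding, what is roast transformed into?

Vowels shift forward by 3 and consonants shift forward by 2.
For roast: r(cons)+2=t, o(vowel)+3=r, a(vowel)+3=d, s(cons)+2=u, t(cons)+2=v.

trduv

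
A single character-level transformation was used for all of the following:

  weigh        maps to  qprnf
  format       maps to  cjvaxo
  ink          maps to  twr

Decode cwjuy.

Two steps: reverse the string, then apply a Caesar shift of +9.
Undoing it on cwjuy: shift back: c−9=t, w−9=n, j−9=a, u−9=l, y−9=p → tnalp; then reverse → plant.

plant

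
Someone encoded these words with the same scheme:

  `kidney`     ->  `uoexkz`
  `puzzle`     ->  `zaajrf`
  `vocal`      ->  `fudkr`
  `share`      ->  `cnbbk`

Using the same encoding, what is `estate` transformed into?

Shifts by position in kidney: pos 0: k→u (+10), pos 1: i→o (+6), pos 2: d→e (+1), pos 3: n→x (+10), pos 4: e→k (+6), pos 5: y→z (+1) — repeating every 3. A repeating key of period 3 is used — shifts +10, +6, +1 over and over.
On estate: e+10=o, s+6=y, t+1=u, a+10=k, t+6=z, e+1=f.

oyukzf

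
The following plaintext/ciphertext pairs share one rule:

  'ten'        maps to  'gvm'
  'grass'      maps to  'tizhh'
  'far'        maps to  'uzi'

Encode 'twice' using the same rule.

Each pair mirrors across the alphabet (t↔g, e↔v, n↔m): positions sum to 25. Each letter is replaced by its mirror in the alphabet: a↔z, b↔y, c↔x, and so on (the Atbash cipher).
Applying it to twice: t↔g, w↔d, i↔r, c↔x, e↔v.

gdrxv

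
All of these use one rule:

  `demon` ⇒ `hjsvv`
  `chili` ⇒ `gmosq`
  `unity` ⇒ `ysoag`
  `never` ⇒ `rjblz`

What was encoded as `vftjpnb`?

In demon: d→h is +4, e→j is +5, m→s is +6, o→v is +7 — the shift increases by 1 each position. Letter i (0-indexed) is shifted by i+4, so successive shifts are 4, 5, 6, ….
Decoding vftjpnb: v−4=r, f−5=a, t−6=n, j−7=c, p−8=h, n−9=e, b−10=r.

rancher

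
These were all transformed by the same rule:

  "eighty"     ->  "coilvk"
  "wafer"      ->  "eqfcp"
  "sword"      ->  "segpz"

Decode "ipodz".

grind

e(4)→c(2) and i(8)→o(14) fit y≡3x+16 (mod 26); the inverse of 3 mod 26 is 9. Each letter's alphabet position (a=0..z=25) is mapped through 3·x+16 mod 26 — an affine cipher.
Undoing it on ipodz: i(8)→9·(8−16)≡6=g; p(15)→9·(15−16)≡17=r; o(14)→9·(14−16)≡8=i; d(3)→9·(3−16)≡13=n; z(25)→9·(25−16)≡3=d (all mod 26).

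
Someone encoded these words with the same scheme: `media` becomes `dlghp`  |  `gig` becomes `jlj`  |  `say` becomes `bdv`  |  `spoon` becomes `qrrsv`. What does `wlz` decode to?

wit

The output letters match the input read backwards, each shifted +3: media reversed is aidem. Two steps: reverse the string, then apply a Caesar shift of +3.
Undoing it on wlz: shift back: w−3=t, l−3=i, z−3=w → tiw; then reverse → wit.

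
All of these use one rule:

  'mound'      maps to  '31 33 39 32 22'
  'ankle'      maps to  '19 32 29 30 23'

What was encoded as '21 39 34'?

cup

The number is (letter's place in the alphabet, a=1) + 18.
Reversing it on 21 39 34: 21→(21−18)÷1=3=c, 39→(39−18)÷1=21=u, 34→(34−18)÷1=16=p.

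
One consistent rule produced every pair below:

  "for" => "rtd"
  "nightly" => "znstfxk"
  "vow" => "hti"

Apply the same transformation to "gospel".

stebjx

The shift depends on letter class: consonant f→r is +12, but vowel o→t is +5. The rule splits by letter class: vowels +5, consonants +12.
For gospel: g(cons)+12=s, o(vowel)+5=t, s(cons)+12=e, p(cons)+12=b, e(vowel)+5=j, l(cons)+12=x.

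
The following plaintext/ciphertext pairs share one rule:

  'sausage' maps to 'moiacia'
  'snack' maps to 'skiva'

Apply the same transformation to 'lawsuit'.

Read the word backwards and shift each letter +8.
Applying it to lawsuit: reverse → tiuswal; then shift: t+8=b, i+8=q, u+8=c, s+8=a, w+8=e, a+8=i, l+8=t.

bqcaeit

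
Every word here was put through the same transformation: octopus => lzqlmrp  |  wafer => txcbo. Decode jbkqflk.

mention

It's a constant shift of +23 (ROT23).
Decoding jbkqflk: j−23=m, b−23=e, k−23=n, q−23=t, f−23=i, l−23=o, k−23=n.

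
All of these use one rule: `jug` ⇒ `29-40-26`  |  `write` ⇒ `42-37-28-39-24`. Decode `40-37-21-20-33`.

j is letter #10 and maps to 29: an offset of 19. The number is (letter's place in the alphabet, a=1) + 19.
Undoing it on 40-37-21-20-33: 40→(40−19)÷1=21=u, 37→(37−19)÷1=18=r, 21→(21−19)÷1=2=b, 20→(20−19)÷1=1=a, 33→(33−19)÷1=14=n.

urban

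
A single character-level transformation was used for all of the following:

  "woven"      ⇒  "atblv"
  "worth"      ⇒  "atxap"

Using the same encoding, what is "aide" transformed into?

enjl

In woven: w→a is +4, o→t is +5, v→b is +6, e→l is +7 — the shift increases by 1 each position. Letter i (0-indexed) is shifted by i+4, so successive shifts are 4, 5, 6, ….
For aide: a+4=e, i+5=n, d+6=j, e+7=l.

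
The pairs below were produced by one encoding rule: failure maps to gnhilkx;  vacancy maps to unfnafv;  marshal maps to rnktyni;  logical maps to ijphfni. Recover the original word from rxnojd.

f(5)→g(6) and a(0)→n(13) fit y≡9x+13 (mod 26); the inverse of 9 mod 26 is 3. This is an affine cipher: with a=0,…,z=25, each position x becomes (9x+13) mod 26.
Undoing it on rxnojd: r(17)→3·(17−13)≡12=m; x(23)→3·(23−13)≡4=e; n(13)→3·(13−13)≡0=a; o(14)→3·(14−13)≡3=d; j(9)→3·(9−13)≡14=o; d(3)→3·(3−13)≡22=w (all mod 26).

meadow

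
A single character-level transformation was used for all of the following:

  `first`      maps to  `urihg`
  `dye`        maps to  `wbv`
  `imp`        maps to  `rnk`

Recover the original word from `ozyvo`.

Each pair mirrors across the alphabet (f↔u, i↔r, r↔i): positions sum to 25. This is the alphabet-reversal cipher (Atbash): a becomes z, b becomes y, etc.
Undoing it on ozyvo: o↔l, z↔a, y↔b, v↔e, o↔l.

label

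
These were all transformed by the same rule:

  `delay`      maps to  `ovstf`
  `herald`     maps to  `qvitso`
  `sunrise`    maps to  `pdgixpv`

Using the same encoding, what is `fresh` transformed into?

Each letter's alphabet position (a=0..z=25) is mapped through 7·x+19 mod 26 — an affine cipher.
Applying it to fresh: f(5)→7·5+19≡2=c; r(17)→7·17+19≡8=i; e(4)→7·4+19≡21=v; s(18)→7·18+19≡15=p; h(7)→7·7+19≡16=q (all mod 26).

civpq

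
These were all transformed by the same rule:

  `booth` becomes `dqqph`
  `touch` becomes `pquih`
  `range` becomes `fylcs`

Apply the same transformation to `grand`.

b(1)→d(3) and o(14)→q(16) fit y≡5x+24 (mod 26); the inverse of 5 mod 26 is 21. This is an affine cipher: with a=0,…,z=25, each position x becomes (5x+24) mod 26.
Applying it to grand: g(6)→5·6+24≡2=c; r(17)→5·17+24≡5=f; a(0)→5·0+24≡24=y; n(13)→5·13+24≡11=l; d(3)→5·3+24≡13=n (all mod 26).

cfyln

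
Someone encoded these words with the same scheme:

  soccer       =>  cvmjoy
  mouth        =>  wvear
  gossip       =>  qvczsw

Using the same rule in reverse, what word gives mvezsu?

Shifts by position in soccer: pos 0: s→c (+10), pos 1: o→v (+7), pos 2: c→m (+10), pos 3: c→j (+7) — repeating every 2. The shifts repeat in a cycle of length 2: positions 0,1,… shift by +10, +7, then the pattern repeats.
Undoing it on mvezsu: m−10=c, v−7=o, e−10=u, z−7=s, s−10=i, u−7=n.

cousin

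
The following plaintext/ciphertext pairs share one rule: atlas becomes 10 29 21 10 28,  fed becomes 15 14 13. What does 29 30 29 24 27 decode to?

tutor

a is letter #1 and maps to 10: an offset of 9. Letters become their 1-based position plus 9 (so a→10, b→11, …).
Undoing it on 29 30 29 24 27: 29→(29−9)÷1=20=t, 30→(30−9)÷1=21=u, 29→(29−9)÷1=20=t, 24→(24−9)÷1=15=o, 27→(27−9)÷1=18=r.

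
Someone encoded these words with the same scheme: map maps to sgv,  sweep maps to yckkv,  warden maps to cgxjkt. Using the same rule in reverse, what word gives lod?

Compare letters: m→s is +6, a→g is +6, p→v is +6 — a constant shift. Every letter moves 6 places later in the alphabet, wrapping around z→a.
Decoding lod: l−6=f, o−6=i, d−6=x.

fix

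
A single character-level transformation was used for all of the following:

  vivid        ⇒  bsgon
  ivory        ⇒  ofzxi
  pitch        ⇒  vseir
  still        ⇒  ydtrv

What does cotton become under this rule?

iyezyy

The shifts repeat in a cycle of length 3: positions 0,1,… shift by +6, +10, +11, then the pattern repeats.
For cotton: c+6=i, o+10=y, t+11=e, t+6=z, o+10=y, n+11=y.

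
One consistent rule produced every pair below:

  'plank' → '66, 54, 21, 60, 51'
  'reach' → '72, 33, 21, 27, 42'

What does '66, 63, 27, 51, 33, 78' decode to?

pocket

With a=1..z=26, the number is 3·pos + 18.
Decoding 66, 63, 27, 51, 33, 78: 66→(66−18)÷3=16=p, 63→(63−18)÷3=15=o, 27→(27−18)÷3=3=c, 51→(51−18)÷3=11=k, 33→(33−18)÷3=5=e, 78→(78−18)÷3=20=t.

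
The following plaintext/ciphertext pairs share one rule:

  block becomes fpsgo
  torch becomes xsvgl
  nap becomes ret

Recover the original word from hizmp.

Compare letters: b→f is +4, l→p is +4, o→s is +4 — a constant shift. This is a Caesar cipher with shift 4.
Undoing it on hizmp: h−4=d, i−4=e, z−4=v, m−4=i, p−4=l.

devil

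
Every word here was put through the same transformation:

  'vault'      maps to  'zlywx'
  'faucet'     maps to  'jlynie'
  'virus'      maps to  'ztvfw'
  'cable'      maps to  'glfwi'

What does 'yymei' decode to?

unite

It's a Vigenère-style cipher with numeric key [4,11]: position i shifts by key[i mod 2].
Decoding yymei: y−4=u, y−11=n, m−4=i, e−11=t, i−4=e.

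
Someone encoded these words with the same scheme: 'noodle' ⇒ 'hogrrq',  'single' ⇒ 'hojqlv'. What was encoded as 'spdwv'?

The output letters match the input read backwards, each shifted +3: noodle reversed is eldoon. Two steps: reverse the string, then apply a Caesar shift of +3.
Decoding spdwv: shift back: s−3=p, p−3=m, d−3=a, w−3=t, v−3=s → pmats; then reverse → stamp.

stamp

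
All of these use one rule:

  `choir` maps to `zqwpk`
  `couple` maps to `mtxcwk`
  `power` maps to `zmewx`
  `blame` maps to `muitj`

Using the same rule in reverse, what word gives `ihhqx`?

The output letters match the input read backwards, each shifted +8: choir reversed is riohc. Read the word backwards and shift each letter +8.
Decoding ihhqx: shift back: i−8=a, h−8=z, h−8=z, q−8=i, x−8=p → azzip; then reverse → pizza.

pizza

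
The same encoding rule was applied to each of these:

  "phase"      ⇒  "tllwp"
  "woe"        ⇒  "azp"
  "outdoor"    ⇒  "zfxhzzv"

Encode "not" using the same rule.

rzx

The shift depends on letter class: consonant p→t is +4, but vowel a→l is +11. Two shifts are in play — +11 for a/e/i/o/u, +4 for every other letter.
For not: n(cons)+4=r, o(vowel)+11=z, t(cons)+4=x.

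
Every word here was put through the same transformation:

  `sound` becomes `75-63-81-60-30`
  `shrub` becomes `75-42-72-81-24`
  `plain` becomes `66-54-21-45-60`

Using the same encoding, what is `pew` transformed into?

s(#19)→75 and o(#15)→63: differences scale by 3, so n = 3·pos + 18. The formula is n = 3×(alphabet index, a=1) + 18.
On pew: p=16→66, e=5→33, w=23→87.

66-33-87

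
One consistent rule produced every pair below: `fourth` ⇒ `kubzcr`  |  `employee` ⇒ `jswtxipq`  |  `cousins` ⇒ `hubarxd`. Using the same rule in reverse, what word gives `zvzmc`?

In fourth: f→k is +5, o→u is +6, u→b is +7, r→z is +8 — the shift increases by 1 each position. The shift increases by 1 at each position, starting from +5: 5, 6, 7, ….
Reversing it on zvzmc: z−5=u, v−6=p, z−7=s, m−8=e, c−9=t.

upset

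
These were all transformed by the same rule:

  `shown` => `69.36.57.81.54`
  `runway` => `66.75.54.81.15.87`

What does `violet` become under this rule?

s(#19)→69 and h(#8)→36: differences scale by 3, so n = 3·pos + 12. The formula is n = 3×(alphabet index, a=1) + 12.
Applying it to violet: v=22→78, i=9→39, o=15→57, l=12→48, e=5→27, t=20→72.

78.39.57.48.27.72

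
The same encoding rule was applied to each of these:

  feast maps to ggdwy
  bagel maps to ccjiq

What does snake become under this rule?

Letter i (0-indexed) is shifted by i+1, so successive shifts are 1, 2, 3, ….
On snake: s+1=t, n+2=p, a+3=d, k+4=o, e+5=j.

tpdoj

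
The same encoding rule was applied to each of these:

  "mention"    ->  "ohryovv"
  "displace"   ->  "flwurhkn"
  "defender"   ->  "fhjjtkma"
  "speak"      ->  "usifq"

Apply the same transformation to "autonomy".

In mention: m→o is +2, e→h is +3, n→r is +4, t→y is +5 — the shift increases by 1 each position. The shift increases by 1 at each position, starting from +2: 2, 3, 4, ….
Applying it to autonomy: a+2=c, u+3=x, t+4=x, o+5=t, n+6=t, o+7=v, m+8=u, y+9=h.

cxxttvuh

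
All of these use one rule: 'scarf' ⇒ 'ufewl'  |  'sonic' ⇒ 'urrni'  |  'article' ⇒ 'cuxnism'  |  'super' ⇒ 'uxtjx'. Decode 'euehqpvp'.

In scarf: s→u is +2, c→f is +3, a→e is +4, r→w is +5 — the shift increases by 1 each position. The shift increases by 1 at each position, starting from +2: 2, 3, 4, ….
Reversing it on euehqpvp: e−2=c, u−3=r, e−4=a, h−5=c, q−6=k, p−7=i, v−8=n, p−9=g.

cracking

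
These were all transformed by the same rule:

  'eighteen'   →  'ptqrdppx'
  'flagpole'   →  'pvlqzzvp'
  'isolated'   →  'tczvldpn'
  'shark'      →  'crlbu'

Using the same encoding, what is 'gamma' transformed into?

The shift depends on letter class: consonant g→q is +10, but vowel e→p is +11. Two shifts are in play — +11 for a/e/i/o/u, +10 for every other letter.
For gamma: g(cons)+10=q, a(vowel)+11=l, m(cons)+10=w, m(cons)+10=w, a(vowel)+11=l.

qlwwl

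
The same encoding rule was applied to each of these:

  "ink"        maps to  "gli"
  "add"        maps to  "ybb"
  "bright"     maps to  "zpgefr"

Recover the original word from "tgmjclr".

violent

Compare letters: i→g is +24, n→l is +24, k→i is +24 — a constant shift. It's a constant shift of +24 (ROT24).
Undoing it on tgmjclr: t−24=v, g−24=i, m−24=o, j−24=l, c−24=e, l−24=n, r−24=t.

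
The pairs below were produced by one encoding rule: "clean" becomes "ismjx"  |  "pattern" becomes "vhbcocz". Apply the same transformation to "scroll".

yjzxvw

In clean: c→i is +6, l→s is +7, e→m is +8, a→j is +9 — the shift increases by 1 each position. Each letter shifts forward by (position + 6), i.e. 6, 7, 8, … — the shift grows by one for each successive letter.
On scroll: s+6=y, c+7=j, r+8=z, o+9=x, l+10=v, l+11=w.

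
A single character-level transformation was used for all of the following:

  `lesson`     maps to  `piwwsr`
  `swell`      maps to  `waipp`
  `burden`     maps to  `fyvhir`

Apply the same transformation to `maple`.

This is a Caesar cipher with shift 4.
For maple: m+4=q, a+4=e, p+4=t, l+4=p, e+4=i.

qetpi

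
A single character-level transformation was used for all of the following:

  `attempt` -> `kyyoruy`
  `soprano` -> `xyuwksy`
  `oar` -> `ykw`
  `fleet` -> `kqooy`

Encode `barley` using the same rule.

The shift depends on letter class: consonant t→y is +5, but vowel a→k is +10. Vowels shift forward by 10 and consonants shift forward by 5.
For barley: b(cons)+5=g, a(vowel)+10=k, r(cons)+5=w, l(cons)+5=q, e(vowel)+10=o, y(cons)+5=d.

gkwqod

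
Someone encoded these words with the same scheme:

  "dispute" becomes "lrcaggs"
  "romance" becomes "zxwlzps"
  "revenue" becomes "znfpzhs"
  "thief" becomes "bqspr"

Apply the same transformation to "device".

In dispute: d→l is +8, i→r is +9, s→c is +10, p→a is +11 — the shift increases by 1 each position. The shift increases by 1 at each position, starting from +8: 8, 9, 10, ….
For device: d+8=l, e+9=n, v+10=f, i+11=t, c+12=o, e+13=r.

lnftor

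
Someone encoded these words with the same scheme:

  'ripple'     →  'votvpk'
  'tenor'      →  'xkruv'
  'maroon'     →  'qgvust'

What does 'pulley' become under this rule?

taprie

The shifts repeat in a cycle of length 2: positions 0,1,… shift by +4, +6, then the pattern repeats.
For pulley: p+4=t, u+6=a, l+4=p, l+6=r, e+4=i, y+6=e.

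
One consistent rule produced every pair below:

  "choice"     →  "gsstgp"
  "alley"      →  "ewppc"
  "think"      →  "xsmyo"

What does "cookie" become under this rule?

gzsvmp

Shifts by position in choice: pos 0: c→g (+4), pos 1: h→s (+11), pos 2: o→s (+4), pos 3: i→t (+11) — repeating every 2. It's a Vigenère-style cipher with numeric key [4,11]: position i shifts by key[i mod 2].
On cookie: c+4=g, o+11=z, o+4=s, k+11=v, i+4=m, e+11=p.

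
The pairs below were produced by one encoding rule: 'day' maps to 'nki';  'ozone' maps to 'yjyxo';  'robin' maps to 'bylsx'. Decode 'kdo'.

ate

Compare letters: d→n is +10, a→k is +10, y→i is +10 — a constant shift. Each letter is shifted forward by 10 in the alphabet (a Caesar shift of +10).
Decoding kdo: k−10=a, d−10=t, o−10=e.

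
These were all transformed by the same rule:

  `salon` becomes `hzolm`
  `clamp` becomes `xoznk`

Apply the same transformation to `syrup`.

hbifk

Each pair mirrors across the alphabet (s↔h, a↔z, l↔o): positions sum to 25. This is the alphabet-reversal cipher (Atbash): a becomes z, b becomes y, etc.
Applying it to syrup: s↔h, y↔b, r↔i, u↔f, p↔k.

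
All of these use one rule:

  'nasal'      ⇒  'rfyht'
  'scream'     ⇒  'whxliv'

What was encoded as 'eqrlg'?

In nasal: n→r is +4, a→f is +5, s→y is +6, a→h is +7 — the shift increases by 1 each position. Each letter shifts forward by (position + 4), i.e. 4, 5, 6, … — the shift grows by one for each successive letter.
Reversing it on eqrlg: e−4=a, q−5=l, r−6=l, l−7=e, g−8=y.

alley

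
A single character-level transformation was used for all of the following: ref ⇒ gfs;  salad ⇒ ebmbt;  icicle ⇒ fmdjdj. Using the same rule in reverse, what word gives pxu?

two

The output letters match the input read backwards, each shifted +1: ref reversed is fer. The word is reversed, then every letter is shifted forward by 1.
Reversing it on pxu: shift back: p−1=o, x−1=w, u−1=t → owt; then reverse → two.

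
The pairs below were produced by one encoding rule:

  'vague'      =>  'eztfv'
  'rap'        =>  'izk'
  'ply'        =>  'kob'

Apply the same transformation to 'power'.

Each pair mirrors across the alphabet (v↔e, a↔z, g↔t): positions sum to 25. This is the alphabet-reversal cipher (Atbash): a becomes z, b becomes y, etc.
On power: p↔k, o↔l, w↔d, e↔v, r↔i.

kldvi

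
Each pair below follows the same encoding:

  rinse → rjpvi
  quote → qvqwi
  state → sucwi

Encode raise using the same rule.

In rinse: r→r is +0, i→j is +1, n→p is +2, s→v is +3 — the shift increases by 1 each position. Each letter shifts forward by its position index (0, 1, 2, …) — the shift grows by one for each successive letter.
For raise: r+0=r, a+1=b, i+2=k, s+3=v, e+4=i.

rbkvi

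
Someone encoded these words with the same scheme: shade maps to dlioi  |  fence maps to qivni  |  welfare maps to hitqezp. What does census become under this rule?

nivdya

Shifts by position in shade: pos 0: s→d (+11), pos 1: h→l (+4), pos 2: a→i (+8), pos 3: d→o (+11), pos 4: e→i (+4) — repeating every 3. A repeating key of period 3 is used — shifts +11, +4, +8 over and over.
On census: c+11=n, e+4=i, n+8=v, s+11=d, u+4=y, s+8=a.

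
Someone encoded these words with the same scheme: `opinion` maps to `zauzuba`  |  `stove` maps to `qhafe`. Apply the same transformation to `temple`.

qxbyqf

Two steps: reverse the string, then apply a Caesar shift of +12.
On temple: reverse → elpmet; then shift: e+12=q, l+12=x, p+12=b, m+12=y, e+12=q, t+12=f.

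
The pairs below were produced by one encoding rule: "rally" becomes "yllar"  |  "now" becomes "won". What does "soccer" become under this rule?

reccos

The output letters match the input read backwards: rally reversed is yllar. The word is simply reversed.
On soccer: reverse → reccos.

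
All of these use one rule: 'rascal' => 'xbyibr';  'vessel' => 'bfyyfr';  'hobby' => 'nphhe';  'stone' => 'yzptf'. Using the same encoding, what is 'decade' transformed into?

The shift depends on letter class: consonant r→x is +6, but vowel a→b is +1. The rule splits by letter class: vowels +1, consonants +6.
Applying it to decade: d(cons)+6=j, e(vowel)+1=f, c(cons)+6=i, a(vowel)+1=b, d(cons)+6=j, e(vowel)+1=f.

jfibjf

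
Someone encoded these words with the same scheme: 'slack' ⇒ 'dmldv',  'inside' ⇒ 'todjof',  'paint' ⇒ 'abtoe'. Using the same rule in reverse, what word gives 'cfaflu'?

repeat

It's a Vigenère-style cipher with numeric key [11,1]: position i shifts by key[i mod 2].
Undoing it on cfaflu: c−11=r, f−1=e, a−11=p, f−1=e, l−11=a, u−1=t.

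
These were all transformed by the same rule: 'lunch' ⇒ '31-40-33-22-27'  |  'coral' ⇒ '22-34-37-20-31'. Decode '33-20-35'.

l is letter #12 and maps to 31: an offset of 19. Letters become their 1-based position plus 19 (so a→20, b→21, …).
Undoing it on 33-20-35: 33→(33−19)÷1=14=n, 20→(20−19)÷1=1=a, 35→(35−19)÷1=16=p.

nap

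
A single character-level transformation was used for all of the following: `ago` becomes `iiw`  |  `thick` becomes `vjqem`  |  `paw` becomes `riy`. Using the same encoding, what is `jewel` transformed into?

The rule splits by letter class: vowels +8, consonants +2.
On jewel: j(cons)+2=l, e(vowel)+8=m, w(cons)+2=y, e(vowel)+8=m, l(cons)+2=n.

lmymn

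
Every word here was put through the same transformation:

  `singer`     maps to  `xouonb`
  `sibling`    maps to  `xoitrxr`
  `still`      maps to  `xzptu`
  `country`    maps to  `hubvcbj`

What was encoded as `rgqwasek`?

majority

Letter i (0-indexed) is shifted by i+5, so successive shifts are 5, 6, 7, ….
Decoding rgqwasek: r−5=m, g−6=a, q−7=j, w−8=o, a−9=r, s−10=i, e−11=t, k−12=y.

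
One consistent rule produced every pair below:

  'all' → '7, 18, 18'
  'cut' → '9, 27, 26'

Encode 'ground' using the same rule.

a is letter #1 and maps to 7: an offset of 6. The number is (letter's place in the alphabet, a=1) + 6.
For ground: g=7→13, r=18→24, o=15→21, u=21→27, n=14→20, d=4→10.

13, 24, 21, 27, 20, 10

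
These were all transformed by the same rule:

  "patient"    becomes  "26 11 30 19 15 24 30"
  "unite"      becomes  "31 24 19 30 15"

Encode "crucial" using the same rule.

13 28 31 13 19 11 22

Each letter is replaced by its alphabet position (a=1..z=26) + 10.
Applying it to crucial: c=3→13, r=18→28, u=21→31, c=3→13, i=9→19, a=1→11, l=12→22.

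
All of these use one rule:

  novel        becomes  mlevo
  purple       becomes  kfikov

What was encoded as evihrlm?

Each pair mirrors across the alphabet (n↔m, o↔l, v↔e): positions sum to 25. This is the alphabet-reversal cipher (Atbash): a becomes z, b becomes y, etc.
Reversing it on evihrlm: e↔v, v↔e, i↔r, h↔s, r↔i, l↔o, m↔n.

version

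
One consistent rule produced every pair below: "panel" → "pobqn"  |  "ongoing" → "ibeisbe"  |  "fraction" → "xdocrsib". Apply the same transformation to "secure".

kqcydq

p(15)→p(15) and a(0)→o(14) fit y≡7x+14 (mod 26); the inverse of 7 mod 26 is 15. Each letter's alphabet position (a=0..z=25) is mapped through 7·x+14 mod 26 — an affine cipher.
On secure: s(18)→7·18+14≡10=k; e(4)→7·4+14≡16=q; c(2)→7·2+14≡2=c; u(20)→7·20+14≡24=y; r(17)→7·17+14≡3=d; e(4)→7·4+14≡16=q (all mod 26).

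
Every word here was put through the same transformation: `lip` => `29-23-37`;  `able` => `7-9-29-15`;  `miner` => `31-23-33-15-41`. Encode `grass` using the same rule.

19-41-7-43-43

l(#12)→29 and i(#9)→23: differences scale by 2, so n = 2·pos + 5. With a=1..z=26, the number is 2·pos + 5.
On grass: g=7→19, r=18→41, a=1→7, s=19→43, s=19→43.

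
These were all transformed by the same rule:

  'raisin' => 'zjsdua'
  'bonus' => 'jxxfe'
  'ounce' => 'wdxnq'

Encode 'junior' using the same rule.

Each letter shifts forward by (position + 8), i.e. 8, 9, 10, … — the shift grows by one for each successive letter.
On junior: j+8=r, u+9=d, n+10=x, i+11=t, o+12=a, r+13=e.

rdxtae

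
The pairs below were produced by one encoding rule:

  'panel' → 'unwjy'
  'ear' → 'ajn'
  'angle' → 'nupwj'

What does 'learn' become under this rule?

The output letters match the input read backwards, each shifted +9: panel reversed is lenap. Two steps: reverse the string, then apply a Caesar shift of +9.
For learn: reverse → nrael; then shift: n+9=w, r+9=a, a+9=j, e+9=n, l+9=u.

wajnu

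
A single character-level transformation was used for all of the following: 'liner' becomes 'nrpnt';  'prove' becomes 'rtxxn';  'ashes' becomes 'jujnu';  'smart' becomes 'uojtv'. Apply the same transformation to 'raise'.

The shift depends on letter class: consonant l→n is +2, but vowel i→r is +9. Two shifts are in play — +9 for a/e/i/o/u, +2 for every other letter.
For raise: r(cons)+2=t, a(vowel)+9=j, i(vowel)+9=r, s(cons)+2=u, e(vowel)+9=n.

tjrun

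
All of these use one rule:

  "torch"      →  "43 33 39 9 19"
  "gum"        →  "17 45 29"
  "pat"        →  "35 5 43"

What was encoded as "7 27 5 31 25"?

blank

t(#20)→43 and o(#15)→33: differences scale by 2, so n = 2·pos + 3. Each letter becomes 2×(its alphabet position, a=1..z=26) + 3.
Reversing it on 7 27 5 31 25: 7→(7−3)÷2=2=b, 27→(27−3)÷2=12=l, 5→(5−3)÷2=1=a, 31→(31−3)÷2=14=n, 25→(25−3)÷2=11=k.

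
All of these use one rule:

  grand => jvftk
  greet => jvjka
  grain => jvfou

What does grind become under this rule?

In grand: g→j is +3, r→v is +4, a→f is +5, n→t is +6 — the shift increases by 1 each position. Each letter shifts forward by (position + 3), i.e. 3, 4, 5, … — the shift grows by one for each successive letter.
On grind: g+3=j, r+4=v, i+5=n, n+6=t, d+7=k.

jvntk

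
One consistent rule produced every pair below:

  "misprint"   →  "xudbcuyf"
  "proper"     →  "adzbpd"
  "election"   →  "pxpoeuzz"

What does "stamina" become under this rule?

dflytzl

Shifts by position in misprint: pos 0: m→x (+11), pos 1: i→u (+12), pos 2: s→d (+11), pos 3: p→b (+12) — repeating every 2. It's a Vigenère-style cipher with numeric key [11,12]: position i shifts by key[i mod 2].
Applying it to stamina: s+11=d, t+12=f, a+11=l, m+12=y, i+11=t, n+12=z, a+11=l.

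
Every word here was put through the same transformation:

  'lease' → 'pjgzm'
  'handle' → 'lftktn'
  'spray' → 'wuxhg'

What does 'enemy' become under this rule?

Letter i (0-indexed) is shifted by i+4, so successive shifts are 4, 5, 6, ….
On enemy: e+4=i, n+5=s, e+6=k, m+7=t, y+8=g.

isktg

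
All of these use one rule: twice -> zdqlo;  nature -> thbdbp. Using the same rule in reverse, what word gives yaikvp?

stable

In twice: t→z is +6, w→d is +7, i→q is +8, c→l is +9 — the shift increases by 1 each position. Each letter shifts forward by (position + 6), i.e. 6, 7, 8, … — the shift grows by one for each successive letter.
Undoing it on yaikvp: y−6=s, a−7=t, i−8=a, k−9=b, v−10=l, p−11=e.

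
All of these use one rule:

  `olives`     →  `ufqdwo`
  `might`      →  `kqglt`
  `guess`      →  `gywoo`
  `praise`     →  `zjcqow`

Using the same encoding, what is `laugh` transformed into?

fcygl

o(14)→u(20) and l(11)→f(5) fit y≡5x+2 (mod 26); the inverse of 5 mod 26 is 21. Treating letters as 0–25, the rule is x ↦ 5x + 2 (mod 26).
For laugh: l(11)→5·11+2≡5=f; a(0)→5·0+2≡2=c; u(20)→5·20+2≡24=y; g(6)→5·6+2≡6=g; h(7)→5·7+2≡11=l (all mod 26).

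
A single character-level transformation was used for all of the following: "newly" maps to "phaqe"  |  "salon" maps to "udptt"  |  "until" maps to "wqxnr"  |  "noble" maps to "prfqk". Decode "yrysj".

The shift increases by 1 at each position, starting from +2: 2, 3, 4, ….
Decoding yrysj: y−2=w, r−3=o, y−4=u, s−5=n, j−6=d.

wound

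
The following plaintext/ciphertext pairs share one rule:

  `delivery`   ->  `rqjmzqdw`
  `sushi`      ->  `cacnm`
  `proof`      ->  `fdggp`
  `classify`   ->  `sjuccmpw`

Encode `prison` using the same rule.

fdmcgh

Each letter's alphabet position (a=0..z=25) is mapped through 25·x+20 mod 26 — an affine cipher.
For prison: p(15)→25·15+20≡5=f; r(17)→25·17+20≡3=d; i(8)→25·8+20≡12=m; s(18)→25·18+20≡2=c; o(14)→25·14+20≡6=g; n(13)→25·13+20≡7=h (all mod 26).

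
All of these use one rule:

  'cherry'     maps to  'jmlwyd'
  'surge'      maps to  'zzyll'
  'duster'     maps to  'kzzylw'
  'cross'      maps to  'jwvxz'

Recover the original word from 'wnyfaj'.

pirate

Shifts by position in cherry: pos 0: c→j (+7), pos 1: h→m (+5), pos 2: e→l (+7), pos 3: r→w (+5) — repeating every 2. The shifts repeat in a cycle of length 2: positions 0,1,… shift by +7, +5, then the pattern repeats.
Decoding wnyfaj: w−7=p, n−5=i, y−7=r, f−5=a, a−7=t, j−5=e.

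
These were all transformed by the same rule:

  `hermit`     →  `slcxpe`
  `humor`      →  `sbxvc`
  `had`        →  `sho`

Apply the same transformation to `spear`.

The shift depends on letter class: consonant h→s is +11, but vowel e→l is +7. The rule splits by letter class: vowels +7, consonants +11.
For spear: s(cons)+11=d, p(cons)+11=a, e(vowel)+7=l, a(vowel)+7=h, r(cons)+11=c.

dalhc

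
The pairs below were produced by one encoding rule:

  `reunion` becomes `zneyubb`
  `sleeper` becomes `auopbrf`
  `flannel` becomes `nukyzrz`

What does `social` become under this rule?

Letter i (0-indexed) is shifted by i+8, so successive shifts are 8, 9, 10, ….
Applying it to social: s+8=a, o+9=x, c+10=m, i+11=t, a+12=m, l+13=y.

axmtmy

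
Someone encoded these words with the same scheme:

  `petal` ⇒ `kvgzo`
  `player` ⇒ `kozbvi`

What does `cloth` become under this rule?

xolgs

This is the alphabet-reversal cipher (Atbash): a becomes z, b becomes y, etc.
For cloth: c↔x, l↔o, o↔l, t↔g, h↔s.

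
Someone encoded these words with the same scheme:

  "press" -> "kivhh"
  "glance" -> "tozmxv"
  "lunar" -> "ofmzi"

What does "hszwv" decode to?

Each pair mirrors across the alphabet (p↔k, r↔i, e↔v): positions sum to 25. Letters are reflected about the middle of the alphabet (position → 25−position): Atbash.
Decoding hszwv: h↔s, s↔h, z↔a, w↔d, v↔e.

shade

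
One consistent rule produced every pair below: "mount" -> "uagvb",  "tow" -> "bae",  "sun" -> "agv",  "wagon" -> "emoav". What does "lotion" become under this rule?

tabuav

The shift depends on letter class: consonant m→u is +8, but vowel o→a is +12. Two shifts are in play — +12 for a/e/i/o/u, +8 for every other letter.
For lotion: l(cons)+8=t, o(vowel)+12=a, t(cons)+8=b, i(vowel)+12=u, o(vowel)+12=a, n(cons)+8=v.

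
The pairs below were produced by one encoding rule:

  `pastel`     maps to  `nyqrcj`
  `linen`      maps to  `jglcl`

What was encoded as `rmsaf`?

Compare letters: p→n is +24, a→y is +24, s→q is +24 — a constant shift. Each letter is shifted forward by 24 in the alphabet (a Caesar shift of +24).
Undoing it on rmsaf: r−24=t, m−24=o, s−24=u, a−24=c, f−24=h.

touch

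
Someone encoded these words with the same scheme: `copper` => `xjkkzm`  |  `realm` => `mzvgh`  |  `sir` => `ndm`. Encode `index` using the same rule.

Compare letters: c→x is +21, o→j is +21, p→k is +21 — a constant shift. Every letter moves 21 places later in the alphabet, wrapping around z→a.
On index: i+21=d, n+21=i, d+21=y, e+21=z, x+21=s.

diyzs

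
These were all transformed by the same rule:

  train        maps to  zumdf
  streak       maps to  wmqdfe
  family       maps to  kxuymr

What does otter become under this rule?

The output letters match the input read backwards, each shifted +12: train reversed is niart. The word is reversed, then every letter is shifted forward by 12.
Applying it to otter: reverse → retto; then shift: r+12=d, e+12=q, t+12=f, t+12=f, o+12=a.

dqffa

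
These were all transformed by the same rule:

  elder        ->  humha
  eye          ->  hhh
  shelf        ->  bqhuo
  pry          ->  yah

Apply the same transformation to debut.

mhkxc

The shift depends on letter class: consonant l→u is +9, but vowel e→h is +3. Vowels shift forward by 3 and consonants shift forward by 9.
For debut: d(cons)+9=m, e(vowel)+3=h, b(cons)+9=k, u(vowel)+3=x, t(cons)+9=c.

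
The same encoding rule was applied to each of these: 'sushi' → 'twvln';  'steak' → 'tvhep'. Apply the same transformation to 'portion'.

Letter i (0-indexed) is shifted by i+1, so successive shifts are 1, 2, 3, ….
For portion: p+1=q, o+2=q, r+3=u, t+4=x, i+5=n, o+6=u, n+7=u.

qquxnuu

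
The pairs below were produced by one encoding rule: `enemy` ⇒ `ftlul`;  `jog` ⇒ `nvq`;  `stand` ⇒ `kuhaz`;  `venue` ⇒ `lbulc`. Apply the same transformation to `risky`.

frzpy

The output letters match the input read backwards, each shifted +7: enemy reversed is ymene. Read the word backwards and shift each letter +7.
Applying it to risky: reverse → yksir; then shift: y+7=f, k+7=r, s+7=z, i+7=p, r+7=y.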